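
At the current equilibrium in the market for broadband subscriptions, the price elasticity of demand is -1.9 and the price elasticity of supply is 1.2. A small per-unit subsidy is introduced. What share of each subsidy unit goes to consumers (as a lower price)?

For a small subsidy around the equilibrium, the benefit split depends on the relative slopes, which at a point are proportional to the elasticities.
Buyer share = εs/(εs + |εd|) = 1.2/(1.2 + 1.9) = 12/31; seller share = |εd|/(εs + |εd|) = 19/31.

Consumer share = 12/31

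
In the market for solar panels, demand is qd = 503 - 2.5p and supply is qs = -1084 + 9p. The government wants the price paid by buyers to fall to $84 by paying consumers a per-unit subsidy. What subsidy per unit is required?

At a buyer price of 84, quantity demanded is 503 − 2.5·84 = 293.
Sellers supply 293 only when they receive ps with -1084 + 9·ps = 293, i.e. ps = 153.
s = ps − pb = 153 − 84 = 69.

Required subsidy s = $69 per unit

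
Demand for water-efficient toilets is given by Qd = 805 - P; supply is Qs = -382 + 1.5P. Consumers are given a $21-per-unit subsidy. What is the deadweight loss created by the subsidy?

Pre-subsidy: 805 - P = -382 + 1.5P gives P* = 474.8, Q* = 330.2.
With the rebate, buyers effectively pay Pb = Ps − 21, where Ps is the price sellers receive.
Demand in terms of Ps becomes Qd = 805 − 1(Ps − 21) = 826 - Ps. Setting this equal to supply: 826 - Ps = -382 + 1.5Ps, so Ps = 483.2.
Buyers pay Pb = 483.2 − 21 = 462.2; Q' = -382 + 1.5·483.2 = 342.8.
The subsidy expands output by 342.8 − 330.2 = 12.6 past the efficient level; on those units the gap between marginal cost and willingness to pay runs from 0 up to 21.
DWL = ½ × 21 × 12.6 = 132.3.

Deadweight loss = $132.3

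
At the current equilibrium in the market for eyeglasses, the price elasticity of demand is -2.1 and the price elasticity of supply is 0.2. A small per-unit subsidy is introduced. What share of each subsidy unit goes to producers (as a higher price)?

Producer share = 21/23

For a small subsidy around the equilibrium, the benefit split depends on the relative slopes, which at a point are proportional to the elasticities.
Buyer share = εs/(εs + |εd|) = 0.2/(0.2 + 2.1) = 2/23; seller share = |εd|/(εs + |εd|) = 21/23.
So producers capture 21/23 of the subsidy.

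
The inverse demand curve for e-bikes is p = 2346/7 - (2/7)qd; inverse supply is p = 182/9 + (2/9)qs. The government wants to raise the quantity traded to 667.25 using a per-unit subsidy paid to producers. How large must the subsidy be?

Required subsidy s = 24 per unit

At q = 667.25, from the demand curve buyers pay pb = 2346/7 − (2/7)·667.25 = 144.5; from the supply curve sellers need ps = 182/9 + (2/9)·667.25 = 168.5.
The subsidy must fill the gap: s = ps − pb = 168.5 − 144.5 = 24.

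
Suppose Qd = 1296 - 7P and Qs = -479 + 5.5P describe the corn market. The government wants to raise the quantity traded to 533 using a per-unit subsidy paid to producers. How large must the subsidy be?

At Q = 533, invert demand for the buyer price: Pb = (1296 − 533)/7 = 109; invert supply for the seller price: Ps = (533 − (-479))/5.5 = 184.
The subsidy must fill the gap: s = Ps − Pb = 184 − 109 = 75.

Required subsidy s = 75 per unit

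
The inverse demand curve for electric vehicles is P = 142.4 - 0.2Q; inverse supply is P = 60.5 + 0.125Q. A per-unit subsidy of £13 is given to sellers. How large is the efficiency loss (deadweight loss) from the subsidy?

Deadweight loss = £260

Pre-subsidy: 142.4 - 0.2Q = 60.5 + 0.125Q gives Q* = 252 and P* = 92.
With the subsidy, sellers receive Ps = Pb + 13 for each unit, where Pb is the price buyers pay.
On the curves, Pb = 142.4 - 0.2Q and Ps = 60.5 + 0.125Q; the wedge Ps − Pb = 13 gives 60.5 + 0.125Q − (142.4 - 0.2Q) = 13, so Q' = 292.
Then Pb = 142.4 − 0.2·292 = 84 and Ps = 60.5 + 0.125·292 = 97.
The subsidy expands output by 292 − 252 = 40 past the efficient level; on those units the gap between marginal cost and willingness to pay runs from 0 up to 13.
DWL = ½ × 13 × 40 = 260.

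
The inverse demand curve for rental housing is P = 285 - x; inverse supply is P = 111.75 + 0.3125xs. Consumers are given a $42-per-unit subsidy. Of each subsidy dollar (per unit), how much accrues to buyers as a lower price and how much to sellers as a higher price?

Pre-subsidy: 285 - x = 111.75 + 0.3125x gives x* = 132 and P* = 153.
With the rebate, buyers effectively pay Pb = Ps − 42, where Ps is the price sellers receive.
On the curves, Pb = 285 - x and Ps = 111.75 + 0.3125x; the wedge Ps − Pb = 42 gives 111.75 + 0.3125x − (285 - x) = 42, so x' = 164.
Then Pb = 285 − 1·164 = 121 and Ps = 111.75 + 0.3125·164 = 163.
Buyers' price falls by P* − Pb = 153 − 121 = 32; sellers' price rises by Ps − P* = 163 − 153 = 10.

Buyers gain $32 per unit; sellers gain $10 per unit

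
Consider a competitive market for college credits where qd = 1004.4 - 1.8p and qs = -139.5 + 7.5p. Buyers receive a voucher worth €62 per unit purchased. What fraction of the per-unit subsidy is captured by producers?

Pre-subsidy: 1004.4 - 1.8p = -139.5 + 7.5p gives p* = 123, q* = 783.
With the rebate, buyers effectively pay pb = ps − 62, where ps is the price sellers receive.
Demand in terms of ps becomes qd = 1004.4 − 1.8(ps − 62) = 1116 - 1.8ps. Setting this equal to supply: 1116 - 1.8ps = -139.5 + 7.5ps, so ps = 135.
Buyers pay pb = 135 − 62 = 73; q' = -139.5 + 7.5·135 = 873.
Buyers' price falls by p* − pb = 123 − 73 = 50; sellers' price rises by ps − p* = 135 − 123 = 12.
So producers capture 12/62 = 6/31 of each unit of subsidy.

Producer share = 6/31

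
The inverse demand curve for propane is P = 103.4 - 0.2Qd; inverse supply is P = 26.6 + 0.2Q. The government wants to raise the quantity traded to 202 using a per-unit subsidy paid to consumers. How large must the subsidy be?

At Q = 202, from the demand curve buyers pay Pb = 103.4 − 0.2·202 = 63; from the supply curve sellers need Ps = 26.6 + 0.2·202 = 67.
The subsidy must fill the gap: s = Ps − Pb = 67 − 63 = 4.

Required subsidy s = 4 per unit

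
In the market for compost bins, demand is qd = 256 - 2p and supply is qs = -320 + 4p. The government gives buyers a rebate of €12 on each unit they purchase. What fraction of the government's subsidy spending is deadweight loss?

DWL / government spending = 0.1

Pre-subsidy: 256 - 2p = -320 + 4p gives p* = 96, q* = 64.
With the rebate, buyers effectively pay pb = ps − 12, where ps is the price sellers receive.
Demand in terms of ps becomes qd = 256 − 2(ps − 12) = 280 - 2ps. Setting this equal to supply: 280 - 2ps = -320 + 4ps, so ps = 100.
Buyers pay pb = 100 − 12 = 88; q' = -320 + 4·100 = 80.
ΔCS = ½(64 + 80)(96 − 88) = 576; ΔPS = ½(64 + 80)(100 − 96) = 288.
Government spending = 12 × 80 = 960.
DWL = ½ × 12 × (80 − 64) = 96; fraction = 96 / 960 = 0.1.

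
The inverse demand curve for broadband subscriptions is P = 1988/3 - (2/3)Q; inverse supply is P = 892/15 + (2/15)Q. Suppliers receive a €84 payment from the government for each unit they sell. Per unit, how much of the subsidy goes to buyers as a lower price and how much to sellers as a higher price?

Buyers gain €70 per unit; sellers gain €14 per unit

Pre-subsidy: 1988/3 - (2/3)Q = 892/15 + (2/15)Q gives Q* = 754 and P* = 160.
With the subsidy, sellers receive Ps = Pb + 84 for each unit, where Pb is the price buyers pay.
On the curves, Pb = 1988/3 - (2/3)Q and Ps = 892/15 + (2/15)Q; the wedge Ps − Pb = 84 gives 892/15 + (2/15)Q − (1988/3 - (2/3)Q) = 84, so Q' = 859.
Then Pb = 1988/3 − (2/3)·859 = 90 and Ps = 892/15 + (2/15)·859 = 174.
Buyers' price falls by P* − Pb = 160 − 90 = 70; sellers' price rises by Ps − P* = 174 − 160 = 14.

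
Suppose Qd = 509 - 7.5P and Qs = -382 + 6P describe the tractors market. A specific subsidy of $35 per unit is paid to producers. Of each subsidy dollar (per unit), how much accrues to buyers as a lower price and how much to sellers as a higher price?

Pre-subsidy: 509 - 7.5P = -382 + 6P gives P* = 66, Q* = 14.
With the subsidy, sellers receive Ps = Pb + 35 for each unit, where Pb is the price buyers pay.
Supply in terms of Pb becomes Qs = -382 + 6(Pb + 35) = -172 + 6Pb. Setting this equal to demand: 509 - 7.5Pb = -172 + 6Pb, so Pb = 454/9.
Sellers receive Ps = 454/9 + 35 = 769/9; Q' = 509 − 7.5·(454/9) = 392/3.
Buyers' price falls by P* − Pb = 66 − 454/9 = 140/9; sellers' price rises by Ps − P* = 769/9 − 66 = 175/9.

Buyers gain 140/9 per unit; sellers gain 175/9 per unit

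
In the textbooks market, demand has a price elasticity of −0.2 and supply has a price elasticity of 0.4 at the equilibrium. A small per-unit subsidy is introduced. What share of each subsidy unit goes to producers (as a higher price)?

Producer share = 1/3

For a small subsidy around the equilibrium, the benefit split depends on the relative slopes, which at a point are proportional to the elasticities.
Buyer share = εs/(εs + |εd|) = 0.4/(0.4 + 0.2) = 2/3; seller share = |εd|/(εs + |εd|) = 1/3.
So producers capture 1/3 of the subsidy.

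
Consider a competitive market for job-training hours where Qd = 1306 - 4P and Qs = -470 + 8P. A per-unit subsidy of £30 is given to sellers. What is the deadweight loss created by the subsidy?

Deadweight loss = £1200

Pre-subsidy: 1306 - 4P = -470 + 8P gives P* = 148, Q* = 714.
With the subsidy, sellers receive Ps = Pb + 30 for each unit, where Pb is the price buyers pay.
Supply in terms of Pb becomes Qs = -470 + 8(Pb + 30) = -230 + 8Pb. Setting this equal to demand: 1306 - 4Pb = -230 + 8Pb, so Pb = 128.
Sellers receive Ps = 128 + 30 = 158; Q' = 1306 − 4·128 = 794.
The subsidy expands output by 794 − 714 = 80 past the efficient level; on those units the gap between marginal cost and willingness to pay runs from 0 up to 30.
DWL = ½ × 30 × 80 = 1200.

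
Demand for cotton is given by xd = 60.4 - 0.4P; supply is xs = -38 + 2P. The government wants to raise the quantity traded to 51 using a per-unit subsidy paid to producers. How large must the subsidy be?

Required subsidy s = 21 per unit

At x = 51, invert demand for the buyer price: Pb = (60.4 − 51)/0.4 = 23.5; invert supply for the seller price: Ps = (51 − (-38))/2 = 44.5.
The subsidy must fill the gap: s = Ps − Pb = 44.5 − 23.5 = 21.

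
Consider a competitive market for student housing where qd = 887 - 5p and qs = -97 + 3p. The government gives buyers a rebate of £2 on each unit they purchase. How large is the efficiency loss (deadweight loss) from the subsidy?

Deadweight loss = £3.75

Pre-subsidy: 887 - 5p = -97 + 3p gives p* = 123, q* = 272.
With the rebate, buyers effectively pay pb = ps − 2, where ps is the price sellers receive.
Demand in terms of ps becomes qd = 887 − 5(ps − 2) = 897 - 5ps. Setting this equal to supply: 897 - 5ps = -97 + 3ps, so ps = 124.25.
Buyers pay pb = 124.25 − 2 = 122.25; q' = -97 + 3·124.25 = 275.75.
The subsidy expands output by 275.75 − 272 = 3.75 past the efficient level; on those units the gap between marginal cost and willingness to pay runs from 0 up to 2.
DWL = ½ × 2 × 3.75 = 3.75.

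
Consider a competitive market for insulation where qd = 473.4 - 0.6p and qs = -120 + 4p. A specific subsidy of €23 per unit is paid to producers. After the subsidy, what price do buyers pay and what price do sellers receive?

Buyers pay €109; sellers receive €132

Pre-subsidy: 473.4 - 0.6p = -120 + 4p gives p* = 129, q* = 396.
With the subsidy, sellers receive ps = pb + 23 for each unit, where pb is the price buyers pay.
Supply in terms of pb becomes qs = -120 + 4(pb + 23) = -28 + 4pb. Setting this equal to demand: 473.4 - 0.6pb = -28 + 4pb, so pb = 109.
Sellers receive ps = 109 + 23 = 132; q' = 473.4 − 0.6·109 = 408.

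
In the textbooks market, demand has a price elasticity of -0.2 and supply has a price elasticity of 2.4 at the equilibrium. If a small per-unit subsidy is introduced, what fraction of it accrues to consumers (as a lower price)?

Consumer share = 12/13

For a small subsidy around the equilibrium, the benefit split depends on the relative slopes, which at a point are proportional to the elasticities.
Buyer share = εs/(εs + |εd|) = 2.4/(2.4 + 0.2) = 12/13; seller share = |εd|/(εs + |εd|) = 1/13.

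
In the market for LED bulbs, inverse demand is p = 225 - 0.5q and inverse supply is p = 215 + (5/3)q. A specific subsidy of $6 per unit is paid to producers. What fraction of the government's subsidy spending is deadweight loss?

Pre-subsidy: 225 - 0.5q = 215 + (5/3)q gives q* = 60/13 and p* = 2895/13.
With the subsidy, sellers receive ps = pb + 6 for each unit, where pb is the price buyers pay.
On the curves, pb = 225 - 0.5q and ps = 215 + (5/3)q; the wedge ps − pb = 6 gives 215 + (5/3)q − (225 - 0.5q) = 6, so q' = 96/13.
Then pb = 225 − 0.5·(96/13) = 2877/13 and ps = 215 + (5/3)·(96/13) = 2955/13.
ΔCS = ½(60/13 + 96/13)(2895/13 − 2877/13) = 108/13; ΔPS = ½(60/13 + 96/13)(2955/13 − 2895/13) = 360/13.
Government spending = 6 × 96/13 = 576/13.
DWL = ½ × 6 × (96/13 − 60/13) = 108/13; fraction = (108/13) / (576/13) = 0.1875.

DWL / government spending = 0.1875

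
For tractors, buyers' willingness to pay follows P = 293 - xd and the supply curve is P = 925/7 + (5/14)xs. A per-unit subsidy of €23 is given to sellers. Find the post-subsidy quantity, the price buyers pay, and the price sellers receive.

x' = 2574/19; buyers pay 2993/19; sellers receive 3430/19

Pre-subsidy: 293 - x = 925/7 + (5/14)x gives x* = 2252/19 and P* = 3315/19.
With the subsidy, sellers receive Ps = Pb + 23 for each unit, where Pb is the price buyers pay.
On the curves, Pb = 293 - x and Ps = 925/7 + (5/14)x; the wedge Ps − Pb = 23 gives 925/7 + (5/14)x − (293 - x) = 23, so x' = 2574/19.
Then Pb = 293 − 1·(2574/19) = 2993/19 and Ps = 925/7 + (5/14)·(2574/19) = 3430/19.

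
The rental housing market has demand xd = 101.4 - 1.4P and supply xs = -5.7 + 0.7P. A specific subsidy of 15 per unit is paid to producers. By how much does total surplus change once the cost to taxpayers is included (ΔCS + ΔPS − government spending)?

Pre-subsidy: 101.4 - 1.4P = -5.7 + 0.7P gives P* = 51, x* = 30.
With the subsidy, sellers receive Ps = Pb + 15 for each unit, where Pb is the price buyers pay.
Supply in terms of Pb becomes xs = -5.7 + 0.7(Pb + 15) = 4.8 + 0.7Pb. Setting this equal to demand: 101.4 - 1.4Pb = 4.8 + 0.7Pb, so Pb = 46.
Sellers receive Ps = 46 + 15 = 61; x' = 101.4 − 1.4·46 = 37.
ΔCS = ½(30 + 37)(51 − 46) = 167.5; ΔPS = ½(30 + 37)(61 − 51) = 335.
Government spending = 15 × 37 = 555.
Net change = 167.5 + 335 − 555 = -52.5. The loss equals the DWL triangle ½·15·7.

Net change in total surplus = -52.5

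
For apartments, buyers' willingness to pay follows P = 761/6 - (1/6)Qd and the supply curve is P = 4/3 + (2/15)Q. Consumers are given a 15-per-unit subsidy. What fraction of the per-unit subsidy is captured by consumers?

Consumer share = 5/9

Pre-subsidy: 761/6 - (1/6)Q = 4/3 + (2/15)Q gives Q* = 1255/3 and P* = 514/9.
With the rebate, buyers effectively pay Pb = Ps − 15, where Ps is the price sellers receive.
On the curves, Pb = 761/6 - (1/6)Q and Ps = 4/3 + (2/15)Q; the wedge Ps − Pb = 15 gives 4/3 + (2/15)Q − (761/6 - (1/6)Q) = 15, so Q' = 1405/3.
Then Pb = 761/6 − (1/6)·(1405/3) = 439/9 and Ps = 4/3 + (2/15)·(1405/3) = 574/9.
Buyers' price falls by P* − Pb = 514/9 − 439/9 = 25/3; sellers' price rises by Ps − P* = 574/9 − 514/9 = 20/3.
So consumers capture (25/3)/15 = 5/9 of each unit of subsidy.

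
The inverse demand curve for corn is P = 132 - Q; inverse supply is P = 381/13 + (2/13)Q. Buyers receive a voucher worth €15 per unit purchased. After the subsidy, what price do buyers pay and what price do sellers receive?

Buyers pay €30; sellers receive €45

Pre-subsidy: 132 - Q = 381/13 + (2/13)Q gives Q* = 89 and P* = 43.
With the rebate, buyers effectively pay Pb = Ps − 15, where Ps is the price sellers receive.
On the curves, Pb = 132 - Q and Ps = 381/13 + (2/13)Q; the wedge Ps − Pb = 15 gives 381/13 + (2/13)Q − (132 - Q) = 15, so Q' = 102.
Then Pb = 132 − 1·102 = 30 and Ps = 381/13 + (2/13)·102 = 45.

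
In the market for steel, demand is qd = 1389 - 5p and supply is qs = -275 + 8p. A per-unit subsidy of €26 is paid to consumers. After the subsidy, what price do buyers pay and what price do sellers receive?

Pre-subsidy: 1389 - 5p = -275 + 8p gives p* = 128, q* = 749.
With the rebate, buyers effectively pay pb = ps − 26, where ps is the price sellers receive.
Demand in terms of ps becomes qd = 1389 − 5(ps − 26) = 1519 - 5ps. Setting this equal to supply: 1519 - 5ps = -275 + 8ps, so ps = 138.
Buyers pay pb = 138 − 26 = 112; q' = -275 + 8·138 = 829.

Buyers pay €112; sellers receive €138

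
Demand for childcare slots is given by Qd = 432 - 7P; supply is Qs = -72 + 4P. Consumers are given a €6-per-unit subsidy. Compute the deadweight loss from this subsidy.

Deadweight loss = 504/11

Pre-subsidy: 432 - 7P = -72 + 4P gives P* = 504/11, Q* = 1224/11.
With the rebate, buyers effectively pay Pb = Ps − 6, where Ps is the price sellers receive.
Demand in terms of Ps becomes Qd = 432 − 7(Ps − 6) = 474 - 7Ps. Setting this equal to supply: 474 - 7Ps = -72 + 4Ps, so Ps = 546/11.
Buyers pay Pb = 546/11 − 6 = 480/11; Q' = -72 + 4·(546/11) = 1392/11.
The subsidy expands output by 1392/11 − 1224/11 = 168/11 past the efficient level; on those units the gap between marginal cost and willingness to pay runs from 0 up to 6.
DWL = ½ × 6 × 168/11 = 504/11.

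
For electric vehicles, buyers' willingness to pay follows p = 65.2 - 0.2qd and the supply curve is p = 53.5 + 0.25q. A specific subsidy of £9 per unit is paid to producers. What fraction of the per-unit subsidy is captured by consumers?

Consumer share = 4/9

Pre-subsidy: 65.2 - 0.2q = 53.5 + 0.25q gives q* = 26 and p* = 60.
With the subsidy, sellers receive ps = pb + 9 for each unit, where pb is the price buyers pay.
On the curves, pb = 65.2 - 0.2q and ps = 53.5 + 0.25q; the wedge ps − pb = 9 gives 53.5 + 0.25q − (65.2 - 0.2q) = 9, so q' = 46.
Then pb = 65.2 − 0.2·46 = 56 and ps = 53.5 + 0.25·46 = 65.
Buyers' price falls by p* − pb = 60 − 56 = 4; sellers' price rises by ps − p* = 65 − 60 = 5.
So consumers capture 4/9 = 4/9 of each unit of subsidy.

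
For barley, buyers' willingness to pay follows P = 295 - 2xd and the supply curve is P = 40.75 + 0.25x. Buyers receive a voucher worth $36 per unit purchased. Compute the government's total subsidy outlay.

Government cost = $4644

Pre-subsidy: 295 - 2x = 40.75 + 0.25x gives x* = 113 and P* = 69.
With the rebate, buyers effectively pay Pb = Ps − 36, where Ps is the price sellers receive.
On the curves, Pb = 295 - 2x and Ps = 40.75 + 0.25x; the wedge Ps − Pb = 36 gives 40.75 + 0.25x − (295 - 2x) = 36, so x' = 129.
Then Pb = 295 − 2·129 = 37 and Ps = 40.75 + 0.25·129 = 73.
Government outlay = subsidy × quantity = 36 × 129 = 4644.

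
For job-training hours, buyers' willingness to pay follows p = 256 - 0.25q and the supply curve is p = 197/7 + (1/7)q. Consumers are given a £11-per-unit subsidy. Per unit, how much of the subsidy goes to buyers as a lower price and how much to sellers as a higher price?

Pre-subsidy: 256 - 0.25q = 197/7 + (1/7)q gives q* = 580 and p* = 111.
With the rebate, buyers effectively pay pb = ps − 11, where ps is the price sellers receive.
On the curves, pb = 256 - 0.25q and ps = 197/7 + (1/7)q; the wedge ps − pb = 11 gives 197/7 + (1/7)q − (256 - 0.25q) = 11, so q' = 608.
Then pb = 256 − 0.25·608 = 104 and ps = 197/7 + (1/7)·608 = 115.
Buyers' price falls by p* − pb = 111 − 104 = 7; sellers' price rises by ps − p* = 115 − 111 = 4.

Buyers gain £7 per unit; sellers gain £4 per unit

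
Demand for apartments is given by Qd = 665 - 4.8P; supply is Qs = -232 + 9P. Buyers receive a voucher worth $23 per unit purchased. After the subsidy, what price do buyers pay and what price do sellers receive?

Buyers pay $50; sellers receive $73

Pre-subsidy: 665 - 4.8P = -232 + 9P gives P* = 65, Q* = 353.
With the rebate, buyers effectively pay Pb = Ps − 23, where Ps is the price sellers receive.
Demand in terms of Ps becomes Qd = 665 − 4.8(Ps − 23) = 775.4 - 4.8Ps. Setting this equal to supply: 775.4 - 4.8Ps = -232 + 9Ps, so Ps = 73.
Buyers pay Pb = 73 − 23 = 50; Q' = -232 + 9·73 = 425.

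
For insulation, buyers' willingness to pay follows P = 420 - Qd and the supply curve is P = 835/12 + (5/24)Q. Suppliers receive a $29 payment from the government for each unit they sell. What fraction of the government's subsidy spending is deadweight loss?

DWL / government spending = 6/157

Pre-subsidy: 420 - Q = 835/12 + (5/24)Q gives Q* = 290 and P* = 130.
With the subsidy, sellers receive Ps = Pb + 29 for each unit, where Pb is the price buyers pay.
On the curves, Pb = 420 - Q and Ps = 835/12 + (5/24)Q; the wedge Ps − Pb = 29 gives 835/12 + (5/24)Q − (420 - Q) = 29, so Q' = 314.
Then Pb = 420 − 1·314 = 106 and Ps = 835/12 + (5/24)·314 = 135.
ΔCS = ½(290 + 314)(130 − 106) = 7248; ΔPS = ½(290 + 314)(135 − 130) = 1510.
Government spending = 29 × 314 = 9106.
DWL = ½ × 29 × (314 − 290) = 348; fraction = 348 / 9106 = 6/157.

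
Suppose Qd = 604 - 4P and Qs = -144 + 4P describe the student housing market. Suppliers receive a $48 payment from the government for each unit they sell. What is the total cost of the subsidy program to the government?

Pre-subsidy: 604 - 4P = -144 + 4P gives P* = 93.5, Q* = 230.
With the subsidy, sellers receive Ps = Pb + 48 for each unit, where Pb is the price buyers pay.
Supply in terms of Pb becomes Qs = -144 + 4(Pb + 48) = 48 + 4Pb. Setting this equal to demand: 604 - 4Pb = 48 + 4Pb, so Pb = 69.5.
Sellers receive Ps = 69.5 + 48 = 117.5; Q' = 604 − 4·69.5 = 326.
Government outlay = subsidy × quantity = 48 × 326 = 15648.

Government cost = $15648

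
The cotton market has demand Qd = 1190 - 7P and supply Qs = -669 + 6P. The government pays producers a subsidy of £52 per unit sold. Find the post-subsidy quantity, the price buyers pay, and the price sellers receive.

Pre-subsidy: 1190 - 7P = -669 + 6P gives P* = 143, Q* = 189.
With the subsidy, sellers receive Ps = Pb + 52 for each unit, where Pb is the price buyers pay.
Supply in terms of Pb becomes Qs = -669 + 6(Pb + 52) = -357 + 6Pb. Setting this equal to demand: 1190 - 7Pb = -357 + 6Pb, so Pb = 119.
Sellers receive Ps = 119 + 52 = 171; Q' = 1190 − 7·119 = 357.

Q' = 357; buyers pay £119; sellers receive £171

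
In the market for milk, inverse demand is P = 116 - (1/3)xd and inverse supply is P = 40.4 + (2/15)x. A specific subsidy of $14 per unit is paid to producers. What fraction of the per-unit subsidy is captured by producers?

Pre-subsidy: 116 - (1/3)x = 40.4 + (2/15)x gives x* = 162 and P* = 62.
With the subsidy, sellers receive Ps = Pb + 14 for each unit, where Pb is the price buyers pay.
On the curves, Pb = 116 - (1/3)x and Ps = 40.4 + (2/15)x; the wedge Ps − Pb = 14 gives 40.4 + (2/15)x − (116 - (1/3)x) = 14, so x' = 192.
Then Pb = 116 − (1/3)·192 = 52 and Ps = 40.4 + (2/15)·192 = 66.
Buyers' price falls by P* − Pb = 62 − 52 = 10; sellers' price rises by Ps − P* = 66 − 62 = 4.
So producers capture 4/14 = 2/7 of each unit of subsidy.

Producer share = 2/7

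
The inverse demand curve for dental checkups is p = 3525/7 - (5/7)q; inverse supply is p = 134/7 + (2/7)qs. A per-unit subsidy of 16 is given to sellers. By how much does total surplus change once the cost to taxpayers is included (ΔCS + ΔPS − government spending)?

Pre-subsidy: 3525/7 - (5/7)q = 134/7 + (2/7)q gives q* = 3391/7 and p* = 7720/49.
With the subsidy, sellers receive ps = pb + 16 for each unit, where pb is the price buyers pay.
On the curves, pb = 3525/7 - (5/7)q and ps = 134/7 + (2/7)q; the wedge ps − pb = 16 gives 134/7 + (2/7)q − (3525/7 - (5/7)q) = 16, so q' = 3503/7.
Then pb = 3525/7 − (5/7)·(3503/7) = 7160/49 and ps = 134/7 + (2/7)·(3503/7) = 7944/49.
ΔCS = ½(3391/7 + 3503/7)(7720/49 − 7160/49) = 275760/49; ΔPS = ½(3391/7 + 3503/7)(7944/49 − 7720/49) = 110304/49.
Government spending = 16 × 3503/7 = 56048/7.
Net change = 275760/49 + 110304/49 − 56048/7 = -128. The loss equals the DWL triangle ½·16·16.

Net change in total surplus = -128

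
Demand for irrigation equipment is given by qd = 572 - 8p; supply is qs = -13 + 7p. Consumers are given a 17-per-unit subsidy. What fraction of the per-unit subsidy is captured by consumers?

Pre-subsidy: 572 - 8p = -13 + 7p gives p* = 39, q* = 260.
With the rebate, buyers effectively pay pb = ps − 17, where ps is the price sellers receive.
Demand in terms of ps becomes qd = 572 − 8(ps − 17) = 708 - 8ps. Setting this equal to supply: 708 - 8ps = -13 + 7ps, so ps = 721/15.
Buyers pay pb = 721/15 − 17 = 466/15; q' = -13 + 7·(721/15) = 4852/15.
Buyers' price falls by p* − pb = 39 − 466/15 = 119/15; sellers' price rises by ps − p* = 721/15 − 39 = 136/15.
So consumers capture (119/15)/17 = 7/15 of each unit of subsidy.

Consumer share = 7/15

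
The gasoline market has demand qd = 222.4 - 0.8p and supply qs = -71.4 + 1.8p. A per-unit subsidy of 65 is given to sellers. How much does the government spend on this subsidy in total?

Government cost = 10920

Pre-subsidy: 222.4 - 0.8p = -71.4 + 1.8p gives p* = 113, q* = 132.
With the subsidy, sellers receive ps = pb + 65 for each unit, where pb is the price buyers pay.
Supply in terms of pb becomes qs = -71.4 + 1.8(pb + 65) = 45.6 + 1.8pb. Setting this equal to demand: 222.4 - 0.8pb = 45.6 + 1.8pb, so pb = 68.
Sellers receive ps = 68 + 65 = 133; q' = 222.4 − 0.8·68 = 168.
Government outlay = subsidy × quantity = 65 × 168 = 10920.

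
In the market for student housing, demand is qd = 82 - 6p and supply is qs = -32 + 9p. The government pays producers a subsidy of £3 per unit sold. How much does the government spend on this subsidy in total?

Pre-subsidy: 82 - 6p = -32 + 9p gives p* = 7.6, q* = 36.4.
With the subsidy, sellers receive ps = pb + 3 for each unit, where pb is the price buyers pay.
Supply in terms of pb becomes qs = -32 + 9(pb + 3) = -5 + 9pb. Setting this equal to demand: 82 - 6pb = -5 + 9pb, so pb = 5.8.
Sellers receive ps = 5.8 + 3 = 8.8; q' = 82 − 6·5.8 = 47.2.
Government outlay = subsidy × quantity = 3 × 47.2 = 141.6.

Government cost = £141.6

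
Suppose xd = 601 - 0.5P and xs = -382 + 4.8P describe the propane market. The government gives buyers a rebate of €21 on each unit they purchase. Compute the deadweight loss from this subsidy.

Pre-subsidy: 601 - 0.5P = -382 + 4.8P gives P* = 9830/53, x* = 26938/53.
With the rebate, buyers effectively pay Pb = Ps − 21, where Ps is the price sellers receive.
Demand in terms of Ps becomes xd = 601 − 0.5(Ps − 21) = 611.5 - 0.5Ps. Setting this equal to supply: 611.5 - 0.5Ps = -382 + 4.8Ps, so Ps = 9935/53.
Buyers pay Pb = 9935/53 − 21 = 8822/53; x' = -382 + 4.8·(9935/53) = 27442/53.
The subsidy expands output by 27442/53 − 26938/53 = 504/53 past the efficient level; on those units the gap between marginal cost and willingness to pay runs from 0 up to 21.
DWL = ½ × 21 × 504/53 = 5292/53.

Deadweight loss = 5292/53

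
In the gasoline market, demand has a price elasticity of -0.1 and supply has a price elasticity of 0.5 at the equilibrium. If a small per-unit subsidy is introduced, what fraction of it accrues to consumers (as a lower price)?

Consumer share = 5/6

For a small subsidy around the equilibrium, the benefit split depends on the relative slopes, which at a point are proportional to the elasticities.
Buyer share = εs/(εs + |εd|) = 0.5/(0.5 + 0.1) = 5/6; seller share = |εd|/(εs + |εd|) = 1/6.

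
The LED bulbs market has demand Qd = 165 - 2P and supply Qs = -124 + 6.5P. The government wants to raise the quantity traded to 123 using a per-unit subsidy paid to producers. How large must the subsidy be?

At Q = 123, invert demand for the buyer price: Pb = (165 − 123)/2 = 21; invert supply for the seller price: Ps = (123 − (-124))/6.5 = 38.
The subsidy must fill the gap: s = Ps − Pb = 38 − 21 = 17.

Required subsidy s = 17 per unit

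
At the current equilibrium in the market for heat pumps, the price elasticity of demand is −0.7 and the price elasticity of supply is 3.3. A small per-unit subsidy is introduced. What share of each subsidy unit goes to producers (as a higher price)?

For a small subsidy around the equilibrium, the benefit split depends on the relative slopes, which at a point are proportional to the elasticities.
Buyer share = εs/(εs + |εd|) = 3.3/(3.3 + 0.7) = 0.825; seller share = |εd|/(εs + |εd|) = 0.175.
So producers capture 0.175 of the subsidy.

Producer share = 0.175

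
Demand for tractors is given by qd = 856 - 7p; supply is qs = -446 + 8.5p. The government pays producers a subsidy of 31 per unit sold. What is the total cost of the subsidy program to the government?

Pre-subsidy: 856 - 7p = -446 + 8.5p gives p* = 84, q* = 268.
With the subsidy, sellers receive ps = pb + 31 for each unit, where pb is the price buyers pay.
Supply in terms of pb becomes qs = -446 + 8.5(pb + 31) = -182.5 + 8.5pb. Setting this equal to demand: 856 - 7pb = -182.5 + 8.5pb, so pb = 67.
Sellers receive ps = 67 + 31 = 98; q' = 856 − 7·67 = 387.
Government outlay = subsidy × quantity = 31 × 387 = 11997.

Government cost = 11997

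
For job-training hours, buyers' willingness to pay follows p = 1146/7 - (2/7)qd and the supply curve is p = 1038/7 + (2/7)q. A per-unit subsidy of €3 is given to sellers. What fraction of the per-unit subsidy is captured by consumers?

Pre-subsidy: 1146/7 - (2/7)q = 1038/7 + (2/7)q gives q* = 27 and p* = 156.
With the subsidy, sellers receive ps = pb + 3 for each unit, where pb is the price buyers pay.
On the curves, pb = 1146/7 - (2/7)q and ps = 1038/7 + (2/7)q; the wedge ps − pb = 3 gives 1038/7 + (2/7)q − (1146/7 - (2/7)q) = 3, so q' = 32.25.
Then pb = 1146/7 − (2/7)·32.25 = 154.5 and ps = 1038/7 + (2/7)·32.25 = 157.5.
Buyers' price falls by p* − pb = 156 − 154.5 = 1.5; sellers' price rises by ps − p* = 157.5 − 156 = 1.5.
So consumers capture 1.5/3 = 0.5 of each unit of subsidy.

Consumer share = 0.5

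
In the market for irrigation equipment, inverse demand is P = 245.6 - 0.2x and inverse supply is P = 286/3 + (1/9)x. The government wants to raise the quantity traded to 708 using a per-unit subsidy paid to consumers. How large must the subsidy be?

At x = 708, from the demand curve buyers pay Pb = 245.6 − 0.2·708 = 104; from the supply curve sellers need Ps = 286/3 + (1/9)·708 = 174.
The subsidy must fill the gap: s = Ps − Pb = 174 − 104 = 70.

Required subsidy s = 70 per unit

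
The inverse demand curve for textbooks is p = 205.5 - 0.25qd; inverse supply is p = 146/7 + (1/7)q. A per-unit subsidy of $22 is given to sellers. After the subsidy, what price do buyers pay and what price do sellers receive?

Buyers pay $74; sellers receive $96

Pre-subsidy: 205.5 - 0.25q = 146/7 + (1/7)q gives q* = 470 and p* = 88.
With the subsidy, sellers receive ps = pb + 22 for each unit, where pb is the price buyers pay.
On the curves, pb = 205.5 - 0.25q and ps = 146/7 + (1/7)q; the wedge ps − pb = 22 gives 146/7 + (1/7)q − (205.5 - 0.25q) = 22, so q' = 526.
Then pb = 205.5 − 0.25·526 = 74 and ps = 146/7 + (1/7)·526 = 96.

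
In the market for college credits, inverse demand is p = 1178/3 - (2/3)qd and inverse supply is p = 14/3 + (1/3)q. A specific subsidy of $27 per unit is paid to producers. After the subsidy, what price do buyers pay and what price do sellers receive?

Buyers pay $116; sellers receive $143

Pre-subsidy: 1178/3 - (2/3)q = 14/3 + (1/3)q gives q* = 388 and p* = 134.
With the subsidy, sellers receive ps = pb + 27 for each unit, where pb is the price buyers pay.
On the curves, pb = 1178/3 - (2/3)q and ps = 14/3 + (1/3)q; the wedge ps − pb = 27 gives 14/3 + (1/3)q − (1178/3 - (2/3)q) = 27, so q' = 415.
Then pb = 1178/3 − (2/3)·415 = 116 and ps = 14/3 + (1/3)·415 = 143.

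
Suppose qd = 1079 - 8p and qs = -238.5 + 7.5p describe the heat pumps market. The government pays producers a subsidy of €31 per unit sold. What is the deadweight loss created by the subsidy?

Pre-subsidy: 1079 - 8p = -238.5 + 7.5p gives p* = 85, q* = 399.
With the subsidy, sellers receive ps = pb + 31 for each unit, where pb is the price buyers pay.
Supply in terms of pb becomes qs = -238.5 + 7.5(pb + 31) = -6 + 7.5pb. Setting this equal to demand: 1079 - 8pb = -6 + 7.5pb, so pb = 70.
Sellers receive ps = 70 + 31 = 101; q' = 1079 − 8·70 = 519.
The subsidy expands output by 519 − 399 = 120 past the efficient level; on those units the gap between marginal cost and willingness to pay runs from 0 up to 31.
DWL = ½ × 31 × 120 = 1860.

Deadweight loss = €1860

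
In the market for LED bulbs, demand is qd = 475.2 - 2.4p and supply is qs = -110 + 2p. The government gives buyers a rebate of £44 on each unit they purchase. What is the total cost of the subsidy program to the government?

Pre-subsidy: 475.2 - 2.4p = -110 + 2p gives p* = 133, q* = 156.
With the rebate, buyers effectively pay pb = ps − 44, where ps is the price sellers receive.
Demand in terms of ps becomes qd = 475.2 − 2.4(ps − 44) = 580.8 - 2.4ps. Setting this equal to supply: 580.8 - 2.4ps = -110 + 2ps, so ps = 157.
Buyers pay pb = 157 − 44 = 113; q' = -110 + 2·157 = 204.
Government outlay = subsidy × quantity = 44 × 204 = 8976.

Government cost = £8976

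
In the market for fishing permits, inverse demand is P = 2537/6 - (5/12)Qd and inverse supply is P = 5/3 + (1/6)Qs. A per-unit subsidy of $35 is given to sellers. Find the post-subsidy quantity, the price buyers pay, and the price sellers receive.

Pre-subsidy: 2537/6 - (5/12)Q = 5/3 + (1/6)Q gives Q* = 722 and P* = 122.
With the subsidy, sellers receive Ps = Pb + 35 for each unit, where Pb is the price buyers pay.
On the curves, Pb = 2537/6 - (5/12)Q and Ps = 5/3 + (1/6)Q; the wedge Ps − Pb = 35 gives 5/3 + (1/6)Q − (2537/6 - (5/12)Q) = 35, so Q' = 782.
Then Pb = 2537/6 − (5/12)·782 = 97 and Ps = 5/3 + (1/6)·782 = 132.

Q' = 782; buyers pay $97; sellers receive $132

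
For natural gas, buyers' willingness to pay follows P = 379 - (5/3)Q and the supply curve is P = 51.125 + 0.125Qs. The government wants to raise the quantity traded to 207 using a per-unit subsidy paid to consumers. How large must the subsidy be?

At Q = 207, from the demand curve buyers pay Pb = 379 − (5/3)·207 = 34; from the supply curve sellers need Ps = 51.125 + 0.125·207 = 77.
The subsidy must fill the gap: s = Ps − Pb = 77 − 34 = 43.

Required subsidy s = 43 per unit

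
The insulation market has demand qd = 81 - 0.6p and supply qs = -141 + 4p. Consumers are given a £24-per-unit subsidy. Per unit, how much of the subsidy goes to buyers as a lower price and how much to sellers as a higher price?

Buyers gain 480/23 per unit; sellers gain 72/23 per unit

Pre-subsidy: 81 - 0.6p = -141 + 4p gives p* = 1110/23, q* = 1197/23.
With the rebate, buyers effectively pay pb = ps − 24, where ps is the price sellers receive.
Demand in terms of ps becomes qd = 81 − 0.6(ps − 24) = 95.4 - 0.6ps. Setting this equal to supply: 95.4 - 0.6ps = -141 + 4ps, so ps = 1182/23.
Buyers pay pb = 1182/23 − 24 = 630/23; q' = -141 + 4·(1182/23) = 1485/23.
Buyers' price falls by p* − pb = 1110/23 − 630/23 = 480/23; sellers' price rises by ps − p* = 1182/23 − 1110/23 = 72/23.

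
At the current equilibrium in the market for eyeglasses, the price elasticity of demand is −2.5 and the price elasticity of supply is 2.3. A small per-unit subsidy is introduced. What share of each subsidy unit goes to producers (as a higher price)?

Producer share = 25/48

For a small subsidy around the equilibrium, the benefit split depends on the relative slopes, which at a point are proportional to the elasticities.
Buyer share = εs/(εs + |εd|) = 2.3/(2.3 + 2.5) = 23/48; seller share = |εd|/(εs + |εd|) = 25/48.
So producers capture 25/48 of the subsidy.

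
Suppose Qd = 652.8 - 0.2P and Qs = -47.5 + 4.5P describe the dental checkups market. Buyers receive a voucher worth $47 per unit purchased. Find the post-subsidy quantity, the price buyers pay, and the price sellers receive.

Q' = 632; buyers pay $104; sellers receive $151

Pre-subsidy: 652.8 - 0.2P = -47.5 + 4.5P gives P* = 149, Q* = 623.
With the rebate, buyers effectively pay Pb = Ps − 47, where Ps is the price sellers receive.
Demand in terms of Ps becomes Qd = 652.8 − 0.2(Ps − 47) = 662.2 - 0.2Ps. Setting this equal to supply: 662.2 - 0.2Ps = -47.5 + 4.5Ps, so Ps = 151.
Buyers pay Pb = 151 − 47 = 104; Q' = -47.5 + 4.5·151 = 632.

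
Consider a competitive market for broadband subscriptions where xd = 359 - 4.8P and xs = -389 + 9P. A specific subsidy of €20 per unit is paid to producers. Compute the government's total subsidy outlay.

Government cost = 74260/23

Pre-subsidy: 359 - 4.8P = -389 + 9P gives P* = 3740/69, x* = 2273/23.
With the subsidy, sellers receive Ps = Pb + 20 for each unit, where Pb is the price buyers pay.
Supply in terms of Pb becomes xs = -389 + 9(Pb + 20) = -209 + 9Pb. Setting this equal to demand: 359 - 4.8Pb = -209 + 9Pb, so Pb = 2840/69.
Sellers receive Ps = 2840/69 + 20 = 4220/69; x' = 359 − 4.8·(2840/69) = 3713/23.
Government outlay = subsidy × quantity = 20 × 3713/23 = 74260/23.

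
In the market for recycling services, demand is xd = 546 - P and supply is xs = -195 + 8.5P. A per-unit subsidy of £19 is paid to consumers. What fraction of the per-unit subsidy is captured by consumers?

Consumer share = 17/19

Pre-subsidy: 546 - P = -195 + 8.5P gives P* = 78, x* = 468.
With the rebate, buyers effectively pay Pb = Ps − 19, where Ps is the price sellers receive.
Demand in terms of Ps becomes xd = 546 − 1(Ps − 19) = 565 - Ps. Setting this equal to supply: 565 - Ps = -195 + 8.5Ps, so Ps = 80.
Buyers pay Pb = 80 − 19 = 61; x' = -195 + 8.5·80 = 485.
Buyers' price falls by P* − Pb = 78 − 61 = 17; sellers' price rises by Ps − P* = 80 − 78 = 2.
So consumers capture 17/19 = 17/19 of each unit of subsidy.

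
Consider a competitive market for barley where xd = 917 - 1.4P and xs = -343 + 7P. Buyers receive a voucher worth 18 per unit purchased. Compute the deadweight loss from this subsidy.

Deadweight loss = 189

Pre-subsidy: 917 - 1.4P = -343 + 7P gives P* = 150, x* = 707.
With the rebate, buyers effectively pay Pb = Ps − 18, where Ps is the price sellers receive.
Demand in terms of Ps becomes xd = 917 − 1.4(Ps − 18) = 942.2 - 1.4Ps. Setting this equal to supply: 942.2 - 1.4Ps = -343 + 7Ps, so Ps = 153.
Buyers pay Pb = 153 − 18 = 135; x' = -343 + 7·153 = 728.
The subsidy expands output by 728 − 707 = 21 past the efficient level; on those units the gap between marginal cost and willingness to pay runs from 0 up to 18.
DWL = ½ × 18 × 21 = 189.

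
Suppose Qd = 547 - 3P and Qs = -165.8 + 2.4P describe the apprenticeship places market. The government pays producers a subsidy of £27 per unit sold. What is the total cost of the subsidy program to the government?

Pre-subsidy: 547 - 3P = -165.8 + 2.4P gives P* = 132, Q* = 151.
With the subsidy, sellers receive Ps = Pb + 27 for each unit, where Pb is the price buyers pay.
Supply in terms of Pb becomes Qs = -165.8 + 2.4(Pb + 27) = -101 + 2.4Pb. Setting this equal to demand: 547 - 3Pb = -101 + 2.4Pb, so Pb = 120.
Sellers receive Ps = 120 + 27 = 147; Q' = 547 − 3·120 = 187.
Government outlay = subsidy × quantity = 27 × 187 = 5049.

Government cost = £5049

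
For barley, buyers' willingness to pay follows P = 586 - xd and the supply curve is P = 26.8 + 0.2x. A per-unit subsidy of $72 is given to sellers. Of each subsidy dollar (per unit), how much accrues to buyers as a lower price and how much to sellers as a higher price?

Buyers gain $60 per unit; sellers gain $12 per unit

Pre-subsidy: 586 - x = 26.8 + 0.2x gives x* = 466 and P* = 120.
With the subsidy, sellers receive Ps = Pb + 72 for each unit, where Pb is the price buyers pay.
On the curves, Pb = 586 - x and Ps = 26.8 + 0.2x; the wedge Ps − Pb = 72 gives 26.8 + 0.2x − (586 - x) = 72, so x' = 526.
Then Pb = 586 − 1·526 = 60 and Ps = 26.8 + 0.2·526 = 132.
Buyers' price falls by P* − Pb = 120 − 60 = 60; sellers' price rises by Ps − P* = 132 − 120 = 12.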